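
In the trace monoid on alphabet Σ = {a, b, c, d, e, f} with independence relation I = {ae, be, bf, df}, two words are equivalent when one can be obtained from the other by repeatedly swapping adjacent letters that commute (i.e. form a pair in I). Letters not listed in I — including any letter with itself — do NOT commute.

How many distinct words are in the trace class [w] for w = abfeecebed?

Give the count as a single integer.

0(a) covers ∅
1(b) covers 0:a
2(f) covers 0:a
3(e) covers 2:f
4(e) covers 3:e
5(c) covers 1:b, 4:e
6(e) covers 5:c
7(b) covers 5:c
8(e) covers 6:e
9(d) covers 7:b, 8:e
floor of heap: 0:a
completions by unplaced set U, small U first (add the entries for U minus each lowest piece of U):
  |U|=1: {9}:1
  |U|=2: {7,9}:1  {8,9}:1
  |U|=3: {6,8,9}:1  {7,8,9}:2
  |U|=4: {6,7,8,9}:3
  |U|=5: {5,6,7,8,9}:3
  |U|=6: {1,5,6,7,8,9}:3  {4,5,6,7,8,9}:3
  |U|=7: {1,4,5,6,7,8,9}:6  {3,4,5,6,7,8,9}:3
  |U|=8: {1,3,4,5,6,7,8,9}:9  {2,3,4,5,6,7,8,9}:3
  start at 0(a): 12

12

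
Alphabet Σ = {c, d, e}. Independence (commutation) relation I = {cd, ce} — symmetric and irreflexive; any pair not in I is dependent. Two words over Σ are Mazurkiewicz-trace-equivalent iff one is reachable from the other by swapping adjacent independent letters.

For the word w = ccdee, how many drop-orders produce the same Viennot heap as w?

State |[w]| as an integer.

10

drop 0:c onto floor
drop 1:c onto {0:c}
drop 2:d onto floor
drop 3:e onto {2:d}
drop 4:e onto {3:e}
ground layer = {0:c, 2:d}
drop-orders for the pieces not yet dropped (sum over which currently-grounded one goes next):
  1 to go: {1} 1  {4} 1
  2 to go: {0,1} 1  {1,4} 2  {3,4} 1
  3 to go: {0,1,4} 3  {1,3,4} 3  {2,3,4} 1
  if 0:c drops first: 4 orders
  if 2:d drops first: 6 orders
heap linearizations: 10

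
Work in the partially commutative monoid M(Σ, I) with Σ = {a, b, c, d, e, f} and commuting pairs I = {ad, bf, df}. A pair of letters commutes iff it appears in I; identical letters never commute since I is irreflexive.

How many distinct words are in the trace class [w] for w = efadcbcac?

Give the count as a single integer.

0(e) covers ∅
1(f) covers 0:e
2(a) covers 1:f
3(d) covers 0:e
4(c) covers 2:a, 3:d
5(b) covers 4:c
6(c) covers 5:b
7(a) covers 6:c
8(c) covers 7:a
floor of heap: 0:e
completions by unplaced set U, small U first (add the entries for U minus each lowest piece of U):
  |U|=1: {8}:1
  |U|=2: {7,8}:1
  |U|=3: {6,7,8}:1
  |U|=4: {5,6,7,8}:1
  |U|=5: {4,5,6,7,8}:1
  |U|=6: {2,4,5,6,7,8}:1  {3,4,5,6,7,8}:1
  |U|=7: {1,2,4,5,6,7,8}:1  {2,3,4,5,6,7,8}:2
  start at 0(e): 3

3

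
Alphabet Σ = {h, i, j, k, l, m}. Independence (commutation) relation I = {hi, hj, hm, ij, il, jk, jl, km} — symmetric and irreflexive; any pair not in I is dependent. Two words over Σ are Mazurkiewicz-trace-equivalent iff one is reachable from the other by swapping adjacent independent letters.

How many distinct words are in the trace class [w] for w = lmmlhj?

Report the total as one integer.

3

#0=l has no predecessor
#1=m depends on [0:l]
#2=m depends on [1:m]
#3=l depends on [2:m]
#4=h depends on [3:l]
#5=j depends on [2:m]
sources: [0:l]
N(rest) = Σ N(rest − s) over sources s of rest; N(one piece) = 1:
  size 1 → [4]=1  [5]=1
  size 2 → [3,4]=1  [4,5]=2
  size 3 → [3,4,5]=3
  size 4 → [2,3,4,5]=3
  first=0(l) contributes 3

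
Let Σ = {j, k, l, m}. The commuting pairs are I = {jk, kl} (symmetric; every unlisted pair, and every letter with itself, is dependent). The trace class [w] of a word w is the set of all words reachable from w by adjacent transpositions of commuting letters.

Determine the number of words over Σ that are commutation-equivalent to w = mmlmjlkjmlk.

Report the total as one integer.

8

piece 0:m — minimal
piece 1:m rests on {0:m}
piece 2:l rests on {1:m}
piece 3:m rests on {2:l}
piece 4:j rests on {3:m}
piece 5:l rests on {4:j}
piece 6:k rests on {3:m}
piece 7:j rests on {5:l}
piece 8:m rests on {6:k, 7:j}
piece 9:l rests on {8:m}
piece 10:k rests on {8:m}
minimal pieces: {0:m}
ways to finish when only these pieces remain (= sum over removing one remaining piece with nothing left below it):
  1 left: {9}→1  {10}→1
  2 left: {9,10}→2
  3 left: {8,9,10}→2
  4 left: {6,8,9,10}→2  {7,8,9,10}→2
  5 left: {5,7,8,9,10}→2  {6,7,8,9,10}→4
  6 left: {4,5,7,8,9,10}→2  {5,6,7,8,9,10}→6
  7 left: {4,5,6,7,8,9,10}→8
  8 left: {3,4,5,6,7,8,9,10}→8
  9 left: {2,3,4,5,6,7,8,9,10}→8
  placing 0:m first → 8 extensions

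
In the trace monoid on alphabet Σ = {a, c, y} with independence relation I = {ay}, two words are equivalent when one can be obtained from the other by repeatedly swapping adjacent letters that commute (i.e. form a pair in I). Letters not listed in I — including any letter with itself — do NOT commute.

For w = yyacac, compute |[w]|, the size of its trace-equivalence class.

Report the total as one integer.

3

drop 0:y onto floor
drop 1:y onto {0:y}
drop 2:a onto floor
drop 3:c onto {1:y, 2:a}
drop 4:a onto {3:c}
drop 5:c onto {4:a}
ground layer = {0:y, 2:a}
drop-orders for the pieces not yet dropped (sum over which currently-grounded one goes next):
  1 to go: {5} 1
  2 to go: {4,5} 1
  3 to go: {3,4,5} 1
  4 to go: {1,3,4,5} 1  {2,3,4,5} 1
  if 0:y drops first: 2 orders
  if 2:a drops first: 1 orders
heap linearizations: 3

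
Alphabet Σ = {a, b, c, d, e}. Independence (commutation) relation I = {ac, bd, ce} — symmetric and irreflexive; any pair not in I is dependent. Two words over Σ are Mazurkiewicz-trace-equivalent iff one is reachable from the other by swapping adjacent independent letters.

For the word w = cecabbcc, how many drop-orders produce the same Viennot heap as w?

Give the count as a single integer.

piece 0:c — minimal
piece 1:e — minimal
piece 2:c rests on {0:c}
piece 3:a rests on {1:e}
piece 4:b rests on {2:c, 3:a}
piece 5:b rests on {4:b}
piece 6:c rests on {5:b}
piece 7:c rests on {6:c}
minimal pieces: {0:c, 1:e}
ways to finish when only these pieces remain (= sum over removing one remaining piece with nothing left below it):
  1 left: {7}→1
  2 left: {6,7}→1
  3 left: {5,6,7}→1
  4 left: {4,5,6,7}→1
  5 left: {2,4,5,6,7}→1  {3,4,5,6,7}→1
  6 left: {0,2,4,5,6,7}→1  {1,3,4,5,6,7}→1  {2,3,4,5,6,7}→2
  placing 0:c first → 3 extensions
  placing 1:e first → 3 extensions
total linear extensions = 6

6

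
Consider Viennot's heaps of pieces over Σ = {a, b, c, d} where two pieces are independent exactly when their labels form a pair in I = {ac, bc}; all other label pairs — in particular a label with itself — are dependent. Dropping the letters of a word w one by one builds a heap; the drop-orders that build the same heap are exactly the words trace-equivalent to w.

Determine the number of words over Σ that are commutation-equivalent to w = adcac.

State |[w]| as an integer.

piece 0:a — minimal
piece 1:d rests on {0:a}
piece 2:c rests on {1:d}
piece 3:a rests on {1:d}
piece 4:c rests on {2:c}
minimal pieces: {0:a}
ways to finish when only these pieces remain (= sum over removing one remaining piece with nothing left below it):
  1 left: {3}→1  {4}→1
  2 left: {2,4}→1  {3,4}→2
  3 left: {2,3,4}→3
  placing 0:a first → 3 extensions

3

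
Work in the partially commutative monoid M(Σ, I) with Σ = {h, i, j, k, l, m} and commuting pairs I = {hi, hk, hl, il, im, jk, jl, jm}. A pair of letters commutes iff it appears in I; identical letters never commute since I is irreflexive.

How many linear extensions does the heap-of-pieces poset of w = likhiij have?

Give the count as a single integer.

0(l) covers ∅
1(i) covers ∅
2(k) covers 0:l, 1:i
3(h) covers ∅
4(i) covers 2:k
5(i) covers 4:i
6(j) covers 3:h, 5:i
floor of heap: 0:l, 1:i, 3:h
completions by unplaced set U, small U first (add the entries for U minus each lowest piece of U):
  |U|=1: {6}:1
  |U|=2: {3,6}:1  {5,6}:1
  |U|=3: {3,5,6}:2  {4,5,6}:1
  |U|=4: {2,4,5,6}:1  {3,4,5,6}:3
  |U|=5: {0,2,4,5,6}:1  {1,2,4,5,6}:1  {2,3,4,5,6}:4
  start at 0(l): 5
  start at 1(i): 5
  start at 3(h): 2
sum over floor = 12

12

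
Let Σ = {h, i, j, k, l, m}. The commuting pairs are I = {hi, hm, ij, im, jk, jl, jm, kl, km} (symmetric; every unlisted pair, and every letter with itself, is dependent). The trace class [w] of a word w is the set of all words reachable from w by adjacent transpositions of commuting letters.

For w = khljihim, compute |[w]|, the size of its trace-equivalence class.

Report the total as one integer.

42

0(k) covers ∅
1(h) covers 0:k
2(l) covers 1:h
3(j) covers 1:h
4(i) covers 2:l
5(h) covers 2:l, 3:j
6(i) covers 4:i
7(m) covers 2:l
floor of heap: 0:k
completions by unplaced set U, small U first (add the entries for U minus each lowest piece of U):
  |U|=1: {5}:1  {6}:1  {7}:1
  |U|=2: {3,5}:1  {4,6}:1  {5,6}:2  {5,7}:2  {6,7}:2
  |U|=3: {3,5,6}:3  {3,5,7}:3  {4,5,6}:3  {4,6,7}:3  {5,6,7}:6
  |U|=4: {3,4,5,6}:6  {3,5,6,7}:12  {4,5,6,7}:12
  |U|=5: {2,4,5,6,7}:12  {3,4,5,6,7}:30
  |U|=6: {2,3,4,5,6,7}:42
  start at 0(k): 42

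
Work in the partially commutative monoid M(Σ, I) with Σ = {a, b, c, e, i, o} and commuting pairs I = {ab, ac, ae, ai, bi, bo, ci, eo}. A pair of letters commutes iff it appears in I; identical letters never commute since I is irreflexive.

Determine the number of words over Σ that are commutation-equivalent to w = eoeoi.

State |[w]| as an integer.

#0=e has no predecessor
#1=o has no predecessor
#2=e depends on [0:e]
#3=o depends on [1:o]
#4=i depends on [2:e, 3:o]
sources: [0:e, 1:o]
N(rest) = Σ N(rest − s) over sources s of rest; N(one piece) = 1:
  size 1 → [4]=1
  size 2 → [2,4]=1  [3,4]=1
  size 3 → [0,2,4]=1  [1,3,4]=1  [2,3,4]=2
  first=0(e) contributes 3
  first=1(o) contributes 3
|[w]| = 6

6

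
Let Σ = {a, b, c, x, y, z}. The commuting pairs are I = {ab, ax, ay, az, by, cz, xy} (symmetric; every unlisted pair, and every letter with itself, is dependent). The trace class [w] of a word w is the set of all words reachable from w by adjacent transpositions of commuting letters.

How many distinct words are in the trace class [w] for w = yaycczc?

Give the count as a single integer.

13

0(y) covers ∅
1(a) covers ∅
2(y) covers 0:y
3(c) covers 1:a, 2:y
4(c) covers 3:c
5(z) covers 2:y
6(c) covers 4:c
floor of heap: 0:y, 1:a
completions by unplaced set U, small U first (add the entries for U minus each lowest piece of U):
  |U|=1: {5}:1  {6}:1
  |U|=2: {4,6}:1  {5,6}:2
  |U|=3: {3,4,6}:1  {4,5,6}:3
  |U|=4: {1,3,4,6}:1  {3,4,5,6}:4
  |U|=5: {1,3,4,5,6}:5  {2,3,4,5,6}:4
  start at 0(y): 9
  start at 1(a): 4
sum over floor = 13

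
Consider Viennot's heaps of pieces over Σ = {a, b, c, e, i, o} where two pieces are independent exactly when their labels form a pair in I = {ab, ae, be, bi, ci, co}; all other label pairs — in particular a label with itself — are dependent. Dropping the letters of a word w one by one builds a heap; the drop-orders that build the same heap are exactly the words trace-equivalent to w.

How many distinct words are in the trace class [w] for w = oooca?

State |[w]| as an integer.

4

drop 0:o onto floor
drop 1:o onto {0:o}
drop 2:o onto {1:o}
drop 3:c onto floor
drop 4:a onto {2:o, 3:c}
ground layer = {0:o, 3:c}
drop-orders for the pieces not yet dropped (sum over which currently-grounded one goes next):
  1 to go: {4} 1
  2 to go: {2,4} 1  {3,4} 1
  3 to go: {1,2,4} 1  {2,3,4} 2
  if 0:o drops first: 3 orders
  if 3:c drops first: 1 orders
heap linearizations: 4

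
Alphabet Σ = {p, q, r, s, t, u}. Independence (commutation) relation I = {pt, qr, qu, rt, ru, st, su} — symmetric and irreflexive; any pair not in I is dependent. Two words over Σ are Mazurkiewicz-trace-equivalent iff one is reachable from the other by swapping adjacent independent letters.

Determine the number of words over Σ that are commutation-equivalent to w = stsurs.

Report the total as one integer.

15

#0=s has no predecessor
#1=t has no predecessor
#2=s depends on [0:s]
#3=u depends on [1:t]
#4=r depends on [2:s]
#5=s depends on [4:r]
sources: [0:s, 1:t]
N(rest) = Σ N(rest − s) over sources s of rest; N(one piece) = 1:
  size 1 → [3]=1  [5]=1
  size 2 → [1,3]=1  [3,5]=2  [4,5]=1
  size 3 → [1,3,5]=3  [2,4,5]=1  [3,4,5]=3
  size 4 → [0,2,4,5]=1  [1,3,4,5]=6  [2,3,4,5]=4
  first=0(s) contributes 10
  first=1(t) contributes 5
|[w]| = 15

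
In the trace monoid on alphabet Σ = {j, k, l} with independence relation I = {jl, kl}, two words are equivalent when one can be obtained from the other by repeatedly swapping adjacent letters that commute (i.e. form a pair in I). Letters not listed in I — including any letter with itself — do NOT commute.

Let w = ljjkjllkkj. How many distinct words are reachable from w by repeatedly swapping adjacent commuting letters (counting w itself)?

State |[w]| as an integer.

120

piece 0:l — minimal
piece 1:j — minimal
piece 2:j rests on {1:j}
piece 3:k rests on {2:j}
piece 4:j rests on {3:k}
piece 5:l rests on {0:l}
piece 6:l rests on {5:l}
piece 7:k rests on {4:j}
piece 8:k rests on {7:k}
piece 9:j rests on {8:k}
minimal pieces: {0:l, 1:j}
ways to finish when only these pieces remain (= sum over removing one remaining piece with nothing left below it):
  1 left: {6}→1  {9}→1
  2 left: {5,6}→1  {6,9}→2  {8,9}→1
  3 left: {0,5,6}→1  {5,6,9}→3  {6,8,9}→3  {7,8,9}→1
  4 left: {0,5,6,9}→4  {4,7,8,9}→1  {5,6,8,9}→6  {6,7,8,9}→4
  5 left: {0,5,6,8,9}→10  {3,4,7,8,9}→1  {4,6,7,8,9}→5  {5,6,7,8,9}→10
  6 left: {0,5,6,7,8,9}→20  {2,3,4,7,8,9}→1  {3,4,6,7,8,9}→6  {4,5,6,7,8,9}→15
  7 left: {0,4,5,6,7,8,9}→35  {1,2,3,4,7,8,9}→1  {2,3,4,6,7,8,9}→7  {3,4,5,6,7,8,9}→21
  8 left: {0,3,4,5,6,7,8,9}→56  {1,2,3,4,6,7,8,9}→8  {2,3,4,5,6,7,8,9}→28
  placing 0:l first → 36 extensions
  placing 1:j first → 84 extensions
total linear extensions = 120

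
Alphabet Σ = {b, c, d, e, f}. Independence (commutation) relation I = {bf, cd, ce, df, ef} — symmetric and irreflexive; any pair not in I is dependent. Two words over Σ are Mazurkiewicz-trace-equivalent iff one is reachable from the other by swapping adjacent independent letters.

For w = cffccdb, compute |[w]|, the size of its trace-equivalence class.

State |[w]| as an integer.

piece 0:c — minimal
piece 1:f rests on {0:c}
piece 2:f rests on {1:f}
piece 3:c rests on {2:f}
piece 4:c rests on {3:c}
piece 5:d — minimal
piece 6:b rests on {4:c, 5:d}
minimal pieces: {0:c, 5:d}
ways to finish when only these pieces remain (= sum over removing one remaining piece with nothing left below it):
  1 left: {6}→1
  2 left: {4,6}→1  {5,6}→1
  3 left: {3,4,6}→1  {4,5,6}→2
  4 left: {2,3,4,6}→1  {3,4,5,6}→3
  5 left: {1,2,3,4,6}→1  {2,3,4,5,6}→4
  placing 0:c first → 5 extensions
  placing 5:d first → 1 extensions
total linear extensions = 6

6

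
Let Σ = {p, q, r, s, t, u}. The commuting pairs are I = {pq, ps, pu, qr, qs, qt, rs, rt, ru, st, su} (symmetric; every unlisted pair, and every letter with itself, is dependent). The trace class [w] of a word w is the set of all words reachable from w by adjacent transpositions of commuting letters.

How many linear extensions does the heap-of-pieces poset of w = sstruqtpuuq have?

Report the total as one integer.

#0=s has no predecessor
#1=s depends on [0:s]
#2=t has no predecessor
#3=r has no predecessor
#4=u depends on [2:t]
#5=q depends on [4:u]
#6=t depends on [4:u]
#7=p depends on [3:r, 6:t]
#8=u depends on [5:q, 6:t]
#9=u depends on [8:u]
#10=q depends on [9:u]
sources: [0:s, 2:t, 3:r]
N(rest) = Σ N(rest − s) over sources s of rest; N(one piece) = 1:
  size 1 → [1]=1  [7]=1  [10]=1
  size 2 → [0,1]=1  [1,7]=2  [1,10]=2  [3,7]=1  [7,10]=2  [9,10]=1
  size 3 → [0,1,7]=3  [0,1,10]=3  [1,3,7]=3  [1,7,10]=6  [1,9,10]=3  [3,7,10]=3  [7,9,10]=3  [8,9,10]=1
  size 4 → [0,1,3,7]=6  [0,1,7,10]=12  [0,1,9,10]=6  [1,3,7,10]=12  [1,7,9,10]=12  [1,8,9,10]=4  [3,7,9,10]=6  [5,8,9,10]=1  [7,8,9,10]=4
  size 5 → [0,1,3,7,10]=30  [0,1,7,9,10]=30  [0,1,8,9,10]=10  [1,3,7,9,10]=30  [1,5,8,9,10]=5  [1,7,8,9,10]=20  [3,7,8,9,10]=10  [5,7,8,9,10]=5  [6,7,8,9,10]=4
  size 6 → [0,1,3,7,9,10]=90  [0,1,5,8,9,10]=15  [0,1,7,8,9,10]=60  [1,3,7,8,9,10]=60  [1,5,7,8,9,10]=30  [1,6,7,8,9,10]=24  [3,5,7,8,9,10]=15  [3,6,7,8,9,10]=14  [5,6,7,8,9,10]=9
  size 7 → [0,1,3,7,8,9,10]=210  [0,1,5,7,8,9,10]=105  [0,1,6,7,8,9,10]=84  [1,3,5,7,8,9,10]=105  [1,3,6,7,8,9,10]=98  [1,5,6,7,8,9,10]=63  [3,5,6,7,8,9,10]=38  [4,5,6,7,8,9,10]=9
  size 8 → [0,1,3,5,7,8,9,10]=420  [0,1,3,6,7,8,9,10]=392  [0,1,5,6,7,8,9,10]=252  [1,3,5,6,7,8,9,10]=304  [1,4,5,6,7,8,9,10]=72  [2,4,5,6,7,8,9,10]=9  [3,4,5,6,7,8,9,10]=47
  size 9 → [0,1,3,5,6,7,8,9,10]=1368  [0,1,4,5,6,7,8,9,10]=324  [1,2,4,5,6,7,8,9,10]=81  [1,3,4,5,6,7,8,9,10]=423  [2,3,4,5,6,7,8,9,10]=56
  first=0(s) contributes 560
  first=2(t) contributes 2115
  first=3(r) contributes 405
|[w]| = 3080

3080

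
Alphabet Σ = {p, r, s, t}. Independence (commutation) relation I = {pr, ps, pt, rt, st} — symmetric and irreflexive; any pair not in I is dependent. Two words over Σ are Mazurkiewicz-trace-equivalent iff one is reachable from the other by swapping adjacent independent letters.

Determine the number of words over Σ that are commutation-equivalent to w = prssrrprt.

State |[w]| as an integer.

piece 0:p — minimal
piece 1:r — minimal
piece 2:s rests on {1:r}
piece 3:s rests on {2:s}
piece 4:r rests on {3:s}
piece 5:r rests on {4:r}
piece 6:p rests on {0:p}
piece 7:r rests on {5:r}
piece 8:t — minimal
minimal pieces: {0:p, 1:r, 8:t}
ways to finish when only these pieces remain (= sum over removing one remaining piece with nothing left below it):
  1 left: {6}→1  {7}→1  {8}→1
  2 left: {0,6}→1  {5,7}→1  {6,7}→2  {6,8}→2  {7,8}→2
  3 left: {0,6,7}→3  {0,6,8}→3  {4,5,7}→1  {5,6,7}→3  {5,7,8}→3  {6,7,8}→6
  4 left: {0,5,6,7}→6  {0,6,7,8}→12  {3,4,5,7}→1  {4,5,6,7}→4  {4,5,7,8}→4  {5,6,7,8}→12
  5 left: {0,4,5,6,7}→10  {0,5,6,7,8}→30  {2,3,4,5,7}→1  {3,4,5,6,7}→5  {3,4,5,7,8}→5  {4,5,6,7,8}→20
  6 left: {0,3,4,5,6,7}→15  {0,4,5,6,7,8}→60  {1,2,3,4,5,7}→1  {2,3,4,5,6,7}→6  {2,3,4,5,7,8}→6  {3,4,5,6,7,8}→30
  7 left: {0,2,3,4,5,6,7}→21  {0,3,4,5,6,7,8}→105  {1,2,3,4,5,6,7}→7  {1,2,3,4,5,7,8}→7  {2,3,4,5,6,7,8}→42
  placing 0:p first → 56 extensions
  placing 1:r first → 168 extensions
  placing 8:t first → 28 extensions
total linear extensions = 252

252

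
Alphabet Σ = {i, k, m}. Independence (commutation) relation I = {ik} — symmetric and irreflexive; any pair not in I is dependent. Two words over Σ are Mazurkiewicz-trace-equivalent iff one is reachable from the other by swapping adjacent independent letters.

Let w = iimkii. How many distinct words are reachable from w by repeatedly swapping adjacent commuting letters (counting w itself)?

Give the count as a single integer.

0(i) covers ∅
1(i) covers 0:i
2(m) covers 1:i
3(k) covers 2:m
4(i) covers 2:m
5(i) covers 4:i
floor of heap: 0:i
completions by unplaced set U, small U first (add the entries for U minus each lowest piece of U):
  |U|=1: {3}:1  {5}:1
  |U|=2: {3,5}:2  {4,5}:1
  |U|=3: {3,4,5}:3
  |U|=4: {2,3,4,5}:3
  start at 0(i): 3

3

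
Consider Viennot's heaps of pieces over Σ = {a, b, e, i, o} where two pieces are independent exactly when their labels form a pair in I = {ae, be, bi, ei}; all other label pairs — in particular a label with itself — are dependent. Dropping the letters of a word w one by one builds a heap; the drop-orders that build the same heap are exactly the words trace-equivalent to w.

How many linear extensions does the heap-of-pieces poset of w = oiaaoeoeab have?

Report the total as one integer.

piece 0:o — minimal
piece 1:i rests on {0:o}
piece 2:a rests on {1:i}
piece 3:a rests on {2:a}
piece 4:o rests on {3:a}
piece 5:e rests on {4:o}
piece 6:o rests on {5:e}
piece 7:e rests on {6:o}
piece 8:a rests on {6:o}
piece 9:b rests on {8:a}
minimal pieces: {0:o}
ways to finish when only these pieces remain (= sum over removing one remaining piece with nothing left below it):
  1 left: {7}→1  {9}→1
  2 left: {7,9}→2  {8,9}→1
  3 left: {7,8,9}→3
  4 left: {6,7,8,9}→3
  5 left: {5,6,7,8,9}→3
  6 left: {4,5,6,7,8,9}→3
  7 left: {3,4,5,6,7,8,9}→3
  8 left: {2,3,4,5,6,7,8,9}→3
  placing 0:o first → 3 extensions

3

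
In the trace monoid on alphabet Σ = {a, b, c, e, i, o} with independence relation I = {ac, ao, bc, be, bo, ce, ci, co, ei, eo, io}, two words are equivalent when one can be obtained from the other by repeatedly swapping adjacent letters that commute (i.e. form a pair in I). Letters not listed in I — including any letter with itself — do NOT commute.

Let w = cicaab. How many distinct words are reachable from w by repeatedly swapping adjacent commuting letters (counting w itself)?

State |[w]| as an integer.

15

drop 0:c onto floor
drop 1:i onto floor
drop 2:c onto {0:c}
drop 3:a onto {1:i}
drop 4:a onto {3:a}
drop 5:b onto {4:a}
ground layer = {0:c, 1:i}
drop-orders for the pieces not yet dropped (sum over which currently-grounded one goes next):
  1 to go: {2} 1  {5} 1
  2 to go: {0,2} 1  {2,5} 2  {4,5} 1
  3 to go: {0,2,5} 3  {2,4,5} 3  {3,4,5} 1
  4 to go: {0,2,4,5} 6  {1,3,4,5} 1  {2,3,4,5} 4
  if 0:c drops first: 5 orders
  if 1:i drops first: 10 orders
heap linearizations: 15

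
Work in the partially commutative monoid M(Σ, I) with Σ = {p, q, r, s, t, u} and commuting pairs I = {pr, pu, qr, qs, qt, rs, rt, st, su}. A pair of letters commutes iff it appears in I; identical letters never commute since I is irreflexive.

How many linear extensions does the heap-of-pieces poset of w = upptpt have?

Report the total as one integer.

3

0(u) covers ∅
1(p) covers ∅
2(p) covers 1:p
3(t) covers 0:u, 2:p
4(p) covers 3:t
5(t) covers 4:p
floor of heap: 0:u, 1:p
completions by unplaced set U, small U first (add the entries for U minus each lowest piece of U):
  |U|=1: {5}:1
  |U|=2: {4,5}:1
  |U|=3: {3,4,5}:1
  |U|=4: {0,3,4,5}:1  {2,3,4,5}:1
  start at 0(u): 1
  start at 1(p): 2
sum over floor = 3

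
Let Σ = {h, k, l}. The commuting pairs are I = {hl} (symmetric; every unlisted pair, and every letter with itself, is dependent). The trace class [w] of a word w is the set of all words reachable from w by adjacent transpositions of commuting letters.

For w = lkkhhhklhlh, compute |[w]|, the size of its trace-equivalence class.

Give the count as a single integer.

6

0(l) covers ∅
1(k) covers 0:l
2(k) covers 1:k
3(h) covers 2:k
4(h) covers 3:h
5(h) covers 4:h
6(k) covers 5:h
7(l) covers 6:k
8(h) covers 6:k
9(l) covers 7:l
10(h) covers 8:h
floor of heap: 0:l
completions by unplaced set U, small U first (add the entries for U minus each lowest piece of U):
  |U|=1: {9}:1  {10}:1
  |U|=2: {7,9}:1  {8,10}:1  {9,10}:2
  |U|=3: {7,9,10}:3  {8,9,10}:3
  |U|=4: {7,8,9,10}:6
  |U|=5: {6,7,8,9,10}:6
  |U|=6: {5,6,7,8,9,10}:6
  |U|=7: {4,5,6,7,8,9,10}:6
  |U|=8: {3,4,5,6,7,8,9,10}:6
  |U|=9: {2,3,4,5,6,7,8,9,10}:6
  start at 0(l): 6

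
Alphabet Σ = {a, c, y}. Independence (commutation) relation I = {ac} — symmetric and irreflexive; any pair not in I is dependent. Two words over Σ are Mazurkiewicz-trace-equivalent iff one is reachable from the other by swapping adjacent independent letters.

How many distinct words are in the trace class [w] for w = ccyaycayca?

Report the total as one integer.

drop 0:c onto floor
drop 1:c onto {0:c}
drop 2:y onto {1:c}
drop 3:a onto {2:y}
drop 4:y onto {3:a}
drop 5:c onto {4:y}
drop 6:a onto {4:y}
drop 7:y onto {5:c, 6:a}
drop 8:c onto {7:y}
drop 9:a onto {7:y}
ground layer = {0:c}
drop-orders for the pieces not yet dropped (sum over which currently-grounded one goes next):
  1 to go: {8} 1  {9} 1
  2 to go: {8,9} 2
  3 to go: {7,8,9} 2
  4 to go: {5,7,8,9} 2  {6,7,8,9} 2
  5 to go: {5,6,7,8,9} 4
  6 to go: {4,5,6,7,8,9} 4
  7 to go: {3,4,5,6,7,8,9} 4
  8 to go: {2,3,4,5,6,7,8,9} 4
  if 0:c drops first: 4 orders

4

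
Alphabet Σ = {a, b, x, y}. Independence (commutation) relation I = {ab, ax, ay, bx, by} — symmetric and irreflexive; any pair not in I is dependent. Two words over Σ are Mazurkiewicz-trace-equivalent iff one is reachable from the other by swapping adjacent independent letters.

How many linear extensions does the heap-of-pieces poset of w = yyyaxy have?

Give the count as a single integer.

6

piece 0:y — minimal
piece 1:y rests on {0:y}
piece 2:y rests on {1:y}
piece 3:a — minimal
piece 4:x rests on {2:y}
piece 5:y rests on {4:x}
minimal pieces: {0:y, 3:a}
ways to finish when only these pieces remain (= sum over removing one remaining piece with nothing left below it):
  1 left: {3}→1  {5}→1
  2 left: {3,5}→2  {4,5}→1
  3 left: {2,4,5}→1  {3,4,5}→3
  4 left: {1,2,4,5}→1  {2,3,4,5}→4
  placing 0:y first → 5 extensions
  placing 3:a first → 1 extensions
total linear extensions = 6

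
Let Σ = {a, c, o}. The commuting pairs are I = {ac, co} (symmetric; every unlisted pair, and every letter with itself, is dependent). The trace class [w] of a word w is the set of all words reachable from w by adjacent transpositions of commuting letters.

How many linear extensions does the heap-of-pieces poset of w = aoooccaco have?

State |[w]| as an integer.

drop 0:a onto floor
drop 1:o onto {0:a}
drop 2:o onto {1:o}
drop 3:o onto {2:o}
drop 4:c onto floor
drop 5:c onto {4:c}
drop 6:a onto {3:o}
drop 7:c onto {5:c}
drop 8:o onto {6:a}
ground layer = {0:a, 4:c}
drop-orders for the pieces not yet dropped (sum over which currently-grounded one goes next):
  1 to go: {7} 1  {8} 1
  2 to go: {5,7} 1  {6,8} 1  {7,8} 2
  3 to go: {3,6,8} 1  {4,5,7} 1  {5,7,8} 3  {6,7,8} 3
  4 to go: {2,3,6,8} 1  {3,6,7,8} 4  {4,5,7,8} 4  {5,6,7,8} 6
  5 to go: {1,2,3,6,8} 1  {2,3,6,7,8} 5  {3,5,6,7,8} 10  {4,5,6,7,8} 10
  6 to go: {0,1,2,3,6,8} 1  {1,2,3,6,7,8} 6  {2,3,5,6,7,8} 15  {3,4,5,6,7,8} 20
  7 to go: {0,1,2,3,6,7,8} 7  {1,2,3,5,6,7,8} 21  {2,3,4,5,6,7,8} 35
  if 0:a drops first: 56 orders
  if 4:c drops first: 28 orders
heap linearizations: 84

84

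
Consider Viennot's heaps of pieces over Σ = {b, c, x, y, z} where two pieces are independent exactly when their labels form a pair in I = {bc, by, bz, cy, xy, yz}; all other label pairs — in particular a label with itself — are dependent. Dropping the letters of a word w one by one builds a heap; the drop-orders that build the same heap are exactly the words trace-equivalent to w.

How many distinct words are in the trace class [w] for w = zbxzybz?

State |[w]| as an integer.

piece 0:z — minimal
piece 1:b — minimal
piece 2:x rests on {0:z, 1:b}
piece 3:z rests on {2:x}
piece 4:y — minimal
piece 5:b rests on {2:x}
piece 6:z rests on {3:z}
minimal pieces: {0:z, 1:b, 4:y}
ways to finish when only these pieces remain (= sum over removing one remaining piece with nothing left below it):
  1 left: {4}→1  {5}→1  {6}→1
  2 left: {3,6}→1  {4,5}→2  {4,6}→2  {5,6}→2
  3 left: {3,4,6}→3  {3,5,6}→3  {4,5,6}→6
  4 left: {2,3,5,6}→3  {3,4,5,6}→12
  5 left: {0,2,3,5,6}→3  {1,2,3,5,6}→3  {2,3,4,5,6}→15
  placing 0:z first → 18 extensions
  placing 1:b first → 18 extensions
  placing 4:y first → 6 extensions
total linear extensions = 42

42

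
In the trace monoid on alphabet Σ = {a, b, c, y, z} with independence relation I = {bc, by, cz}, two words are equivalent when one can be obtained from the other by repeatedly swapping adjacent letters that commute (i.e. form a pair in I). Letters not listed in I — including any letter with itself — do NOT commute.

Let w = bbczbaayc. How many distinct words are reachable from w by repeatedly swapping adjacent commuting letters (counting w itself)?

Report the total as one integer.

0(b) covers ∅
1(b) covers 0:b
2(c) covers ∅
3(z) covers 1:b
4(b) covers 3:z
5(a) covers 2:c, 4:b
6(a) covers 5:a
7(y) covers 6:a
8(c) covers 7:y
floor of heap: 0:b, 2:c
completions by unplaced set U, small U first (add the entries for U minus each lowest piece of U):
  |U|=1: {8}:1
  |U|=2: {7,8}:1
  |U|=3: {6,7,8}:1
  |U|=4: {5,6,7,8}:1
  |U|=5: {2,5,6,7,8}:1  {4,5,6,7,8}:1
  |U|=6: {2,4,5,6,7,8}:2  {3,4,5,6,7,8}:1
  |U|=7: {1,3,4,5,6,7,8}:1  {2,3,4,5,6,7,8}:3
  start at 0(b): 4
  start at 2(c): 1
sum over floor = 5

5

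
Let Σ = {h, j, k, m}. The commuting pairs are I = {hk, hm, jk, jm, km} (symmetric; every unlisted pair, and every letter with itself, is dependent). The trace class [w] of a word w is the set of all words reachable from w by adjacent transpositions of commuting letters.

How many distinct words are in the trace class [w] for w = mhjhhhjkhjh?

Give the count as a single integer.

110

piece 0:m — minimal
piece 1:h — minimal
piece 2:j rests on {1:h}
piece 3:h rests on {2:j}
piece 4:h rests on {3:h}
piece 5:h rests on {4:h}
piece 6:j rests on {5:h}
piece 7:k — minimal
piece 8:h rests on {6:j}
piece 9:j rests on {8:h}
piece 10:h rests on {9:j}
minimal pieces: {0:m, 1:h, 7:k}
ways to finish when only these pieces remain (= sum over removing one remaining piece with nothing left below it):
  1 left: {0}→1  {7}→1  {10}→1
  2 left: {0,7}→2  {0,10}→2  {7,10}→2  {9,10}→1
  3 left: {0,7,10}→6  {0,9,10}→3  {7,9,10}→3  {8,9,10}→1
  4 left: {0,7,9,10}→12  {0,8,9,10}→4  {6,8,9,10}→1  {7,8,9,10}→4
  5 left: {0,6,8,9,10}→5  {0,7,8,9,10}→20  {5,6,8,9,10}→1  {6,7,8,9,10}→5
  6 left: {0,5,6,8,9,10}→6  {0,6,7,8,9,10}→30  {4,5,6,8,9,10}→1  {5,6,7,8,9,10}→6
  7 left: {0,4,5,6,8,9,10}→7  {0,5,6,7,8,9,10}→42  {3,4,5,6,8,9,10}→1  {4,5,6,7,8,9,10}→7
  8 left: {0,3,4,5,6,8,9,10}→8  {0,4,5,6,7,8,9,10}→56  {2,3,4,5,6,8,9,10}→1  {3,4,5,6,7,8,9,10}→8
  9 left: {0,2,3,4,5,6,8,9,10}→9  {0,3,4,5,6,7,8,9,10}→72  {1,2,3,4,5,6,8,9,10}→1  {2,3,4,5,6,7,8,9,10}→9
  placing 0:m first → 10 extensions
  placing 1:h first → 90 extensions
  placing 7:k first → 10 extensions
total linear extensions = 110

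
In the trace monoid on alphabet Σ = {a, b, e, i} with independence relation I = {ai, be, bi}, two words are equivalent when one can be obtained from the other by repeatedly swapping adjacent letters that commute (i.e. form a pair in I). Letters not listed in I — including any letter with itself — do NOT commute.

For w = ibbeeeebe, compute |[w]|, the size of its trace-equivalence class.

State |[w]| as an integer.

drop 0:i onto floor
drop 1:b onto floor
drop 2:b onto {1:b}
drop 3:e onto {0:i}
drop 4:e onto {3:e}
drop 5:e onto {4:e}
drop 6:e onto {5:e}
drop 7:b onto {2:b}
drop 8:e onto {6:e}
ground layer = {0:i, 1:b}
drop-orders for the pieces not yet dropped (sum over which currently-grounded one goes next):
  1 to go: {7} 1  {8} 1
  2 to go: {2,7} 1  {6,8} 1  {7,8} 2
  3 to go: {1,2,7} 1  {2,7,8} 3  {5,6,8} 1  {6,7,8} 3
  4 to go: {1,2,7,8} 4  {2,6,7,8} 6  {4,5,6,8} 1  {5,6,7,8} 4
  5 to go: {1,2,6,7,8} 10  {2,5,6,7,8} 10  {3,4,5,6,8} 1  {4,5,6,7,8} 5
  6 to go: {0,3,4,5,6,8} 1  {1,2,5,6,7,8} 20  {2,4,5,6,7,8} 15  {3,4,5,6,7,8} 6
  7 to go: {0,3,4,5,6,7,8} 7  {1,2,4,5,6,7,8} 35  {2,3,4,5,6,7,8} 21
  if 0:i drops first: 56 orders
  if 1:b drops first: 28 orders
heap linearizations: 84

84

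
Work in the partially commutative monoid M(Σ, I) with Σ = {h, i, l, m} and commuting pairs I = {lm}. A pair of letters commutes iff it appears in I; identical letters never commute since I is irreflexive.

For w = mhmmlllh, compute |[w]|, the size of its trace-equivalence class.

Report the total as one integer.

#0=m has no predecessor
#1=h depends on [0:m]
#2=m depends on [1:h]
#3=m depends on [2:m]
#4=l depends on [1:h]
#5=l depends on [4:l]
#6=l depends on [5:l]
#7=h depends on [3:m, 6:l]
sources: [0:m]
N(rest) = Σ N(rest − s) over sources s of rest; N(one piece) = 1:
  size 1 → [7]=1
  size 2 → [3,7]=1  [6,7]=1
  size 3 → [2,3,7]=1  [3,6,7]=2  [5,6,7]=1
  size 4 → [2,3,6,7]=3  [3,5,6,7]=3  [4,5,6,7]=1
  size 5 → [2,3,5,6,7]=6  [3,4,5,6,7]=4
  size 6 → [2,3,4,5,6,7]=10
  first=0(m) contributes 10

10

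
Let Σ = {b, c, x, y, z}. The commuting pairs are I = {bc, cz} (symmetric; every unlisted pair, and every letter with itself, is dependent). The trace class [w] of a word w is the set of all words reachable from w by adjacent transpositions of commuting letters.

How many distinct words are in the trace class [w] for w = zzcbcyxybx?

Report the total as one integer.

10

drop 0:z onto floor
drop 1:z onto {0:z}
drop 2:c onto floor
drop 3:b onto {1:z}
drop 4:c onto {2:c}
drop 5:y onto {3:b, 4:c}
drop 6:x onto {5:y}
drop 7:y onto {6:x}
drop 8:b onto {7:y}
drop 9:x onto {8:b}
ground layer = {0:z, 2:c}
drop-orders for the pieces not yet dropped (sum over which currently-grounded one goes next):
  1 to go: {9} 1
  2 to go: {8,9} 1
  3 to go: {7,8,9} 1
  4 to go: {6,7,8,9} 1
  5 to go: {5,6,7,8,9} 1
  6 to go: {3,5,6,7,8,9} 1  {4,5,6,7,8,9} 1
  7 to go: {1,3,5,6,7,8,9} 1  {2,4,5,6,7,8,9} 1  {3,4,5,6,7,8,9} 2
  8 to go: {0,1,3,5,6,7,8,9} 1  {1,3,4,5,6,7,8,9} 3  {2,3,4,5,6,7,8,9} 3
  if 0:z drops first: 6 orders
  if 2:c drops first: 4 orders
heap linearizations: 10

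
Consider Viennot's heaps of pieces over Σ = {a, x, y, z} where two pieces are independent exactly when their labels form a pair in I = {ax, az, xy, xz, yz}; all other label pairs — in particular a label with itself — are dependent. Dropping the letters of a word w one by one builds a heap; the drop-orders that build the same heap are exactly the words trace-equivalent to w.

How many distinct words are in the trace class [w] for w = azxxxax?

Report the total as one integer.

0(a) covers ∅
1(z) covers ∅
2(x) covers ∅
3(x) covers 2:x
4(x) covers 3:x
5(a) covers 0:a
6(x) covers 4:x
floor of heap: 0:a, 1:z, 2:x
completions by unplaced set U, small U first (add the entries for U minus each lowest piece of U):
  |U|=1: {1}:1  {5}:1  {6}:1
  |U|=2: {0,5}:1  {1,5}:2  {1,6}:2  {4,6}:1  {5,6}:2
  |U|=3: {0,1,5}:3  {0,5,6}:3  {1,4,6}:3  {1,5,6}:6  {3,4,6}:1  {4,5,6}:3
  |U|=4: {0,1,5,6}:12  {0,4,5,6}:6  {1,3,4,6}:4  {1,4,5,6}:12  {2,3,4,6}:1  {3,4,5,6}:4
  |U|=5: {0,1,4,5,6}:30  {0,3,4,5,6}:10  {1,2,3,4,6}:5  {1,3,4,5,6}:20  {2,3,4,5,6}:5
  start at 0(a): 30
  start at 1(z): 15
  start at 2(x): 60
sum over floor = 105

105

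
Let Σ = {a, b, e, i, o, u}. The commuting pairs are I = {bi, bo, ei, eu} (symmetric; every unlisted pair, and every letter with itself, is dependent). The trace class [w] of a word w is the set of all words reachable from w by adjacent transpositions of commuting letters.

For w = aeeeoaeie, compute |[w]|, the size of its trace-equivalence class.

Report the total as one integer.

piece 0:a — minimal
piece 1:e rests on {0:a}
piece 2:e rests on {1:e}
piece 3:e rests on {2:e}
piece 4:o rests on {3:e}
piece 5:a rests on {4:o}
piece 6:e rests on {5:a}
piece 7:i rests on {5:a}
piece 8:e rests on {6:e}
minimal pieces: {0:a}
ways to finish when only these pieces remain (= sum over removing one remaining piece with nothing left below it):
  1 left: {7}→1  {8}→1
  2 left: {6,8}→1  {7,8}→2
  3 left: {6,7,8}→3
  4 left: {5,6,7,8}→3
  5 left: {4,5,6,7,8}→3
  6 left: {3,4,5,6,7,8}→3
  7 left: {2,3,4,5,6,7,8}→3
  placing 0:a first → 3 extensions

3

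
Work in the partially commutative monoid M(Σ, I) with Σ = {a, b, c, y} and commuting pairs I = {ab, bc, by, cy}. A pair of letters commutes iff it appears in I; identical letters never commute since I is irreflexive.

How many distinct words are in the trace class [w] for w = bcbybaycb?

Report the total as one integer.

#0=b has no predecessor
#1=c has no predecessor
#2=b depends on [0:b]
#3=y has no predecessor
#4=b depends on [2:b]
#5=a depends on [1:c, 3:y]
#6=y depends on [5:a]
#7=c depends on [5:a]
#8=b depends on [4:b]
sources: [0:b, 1:c, 3:y]
N(rest) = Σ N(rest − s) over sources s of rest; N(one piece) = 1:
  size 1 → [6]=1  [7]=1  [8]=1
  size 2 → [4,8]=1  [6,7]=2  [6,8]=2  [7,8]=2
  size 3 → [2,4,8]=1  [4,6,8]=3  [4,7,8]=3  [5,6,7]=2  [6,7,8]=6
  size 4 → [0,2,4,8]=1  [1,5,6,7]=2  [2,4,6,8]=4  [2,4,7,8]=4  [3,5,6,7]=2  [4,6,7,8]=12  [5,6,7,8]=8
  size 5 → [0,2,4,6,8]=5  [0,2,4,7,8]=5  [1,3,5,6,7]=4  [1,5,6,7,8]=10  [2,4,6,7,8]=20  [3,5,6,7,8]=10  [4,5,6,7,8]=20
  size 6 → [0,2,4,6,7,8]=30  [1,3,5,6,7,8]=24  [1,4,5,6,7,8]=30  [2,4,5,6,7,8]=40  [3,4,5,6,7,8]=30
  size 7 → [0,2,4,5,6,7,8]=70  [1,2,4,5,6,7,8]=70  [1,3,4,5,6,7,8]=84  [2,3,4,5,6,7,8]=70
  first=0(b) contributes 224
  first=1(c) contributes 140
  first=3(y) contributes 140
|[w]| = 504

504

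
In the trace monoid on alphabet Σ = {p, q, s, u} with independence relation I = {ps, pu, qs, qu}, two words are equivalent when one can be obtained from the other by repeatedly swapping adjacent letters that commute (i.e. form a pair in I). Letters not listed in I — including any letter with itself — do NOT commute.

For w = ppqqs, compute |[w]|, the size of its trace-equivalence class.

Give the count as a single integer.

drop 0:p onto floor
drop 1:p onto {0:p}
drop 2:q onto {1:p}
drop 3:q onto {2:q}
drop 4:s onto floor
ground layer = {0:p, 4:s}
drop-orders for the pieces not yet dropped (sum over which currently-grounded one goes next):
  1 to go: {3} 1  {4} 1
  2 to go: {2,3} 1  {3,4} 2
  3 to go: {1,2,3} 1  {2,3,4} 3
  if 0:p drops first: 4 orders
  if 4:s drops first: 1 orders
heap linearizations: 5

5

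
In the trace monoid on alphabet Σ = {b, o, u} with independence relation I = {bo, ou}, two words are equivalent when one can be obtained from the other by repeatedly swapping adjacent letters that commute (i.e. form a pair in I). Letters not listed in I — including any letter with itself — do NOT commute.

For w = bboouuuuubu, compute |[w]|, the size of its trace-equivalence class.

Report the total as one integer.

piece 0:b — minimal
piece 1:b rests on {0:b}
piece 2:o — minimal
piece 3:o rests on {2:o}
piece 4:u rests on {1:b}
piece 5:u rests on {4:u}
piece 6:u rests on {5:u}
piece 7:u rests on {6:u}
piece 8:u rests on {7:u}
piece 9:b rests on {8:u}
piece 10:u rests on {9:b}
minimal pieces: {0:b, 2:o}
ways to finish when only these pieces remain (= sum over removing one remaining piece with nothing left below it):
  1 left: {3}→1  {10}→1
  2 left: {2,3}→1  {3,10}→2  {9,10}→1
  3 left: {2,3,10}→3  {3,9,10}→3  {8,9,10}→1
  4 left: {2,3,9,10}→6  {3,8,9,10}→4  {7,8,9,10}→1
  5 left: {2,3,8,9,10}→10  {3,7,8,9,10}→5  {6,7,8,9,10}→1
  6 left: {2,3,7,8,9,10}→15  {3,6,7,8,9,10}→6  {5,6,7,8,9,10}→1
  7 left: {2,3,6,7,8,9,10}→21  {3,5,6,7,8,9,10}→7  {4,5,6,7,8,9,10}→1
  8 left: {1,4,5,6,7,8,9,10}→1  {2,3,5,6,7,8,9,10}→28  {3,4,5,6,7,8,9,10}→8
  9 left: {0,1,4,5,6,7,8,9,10}→1  {1,3,4,5,6,7,8,9,10}→9  {2,3,4,5,6,7,8,9,10}→36
  placing 0:b first → 45 extensions
  placing 2:o first → 10 extensions
total linear extensions = 55

55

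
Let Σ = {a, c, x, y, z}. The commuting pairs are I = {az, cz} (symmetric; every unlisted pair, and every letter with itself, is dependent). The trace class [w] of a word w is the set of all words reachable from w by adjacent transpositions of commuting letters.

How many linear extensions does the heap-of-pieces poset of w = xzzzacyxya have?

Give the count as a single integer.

0(x) covers ∅
1(z) covers 0:x
2(z) covers 1:z
3(z) covers 2:z
4(a) covers 0:x
5(c) covers 4:a
6(y) covers 3:z, 5:c
7(x) covers 6:y
8(y) covers 7:x
9(a) covers 8:y
floor of heap: 0:x
completions by unplaced set U, small U first (add the entries for U minus each lowest piece of U):
  |U|=1: {9}:1
  |U|=2: {8,9}:1
  |U|=3: {7,8,9}:1
  |U|=4: {6,7,8,9}:1
  |U|=5: {3,6,7,8,9}:1  {5,6,7,8,9}:1
  |U|=6: {2,3,6,7,8,9}:1  {3,5,6,7,8,9}:2  {4,5,6,7,8,9}:1
  |U|=7: {1,2,3,6,7,8,9}:1  {2,3,5,6,7,8,9}:3  {3,4,5,6,7,8,9}:3
  |U|=8: {1,2,3,5,6,7,8,9}:4  {2,3,4,5,6,7,8,9}:6
  start at 0(x): 10

10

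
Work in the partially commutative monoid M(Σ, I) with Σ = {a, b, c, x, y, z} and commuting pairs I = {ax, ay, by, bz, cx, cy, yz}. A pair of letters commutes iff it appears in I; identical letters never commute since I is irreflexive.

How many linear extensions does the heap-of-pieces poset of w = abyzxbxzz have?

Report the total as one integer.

drop 0:a onto floor
drop 1:b onto {0:a}
drop 2:y onto floor
drop 3:z onto {0:a}
drop 4:x onto {1:b, 2:y, 3:z}
drop 5:b onto {4:x}
drop 6:x onto {5:b}
drop 7:z onto {6:x}
drop 8:z onto {7:z}
ground layer = {0:a, 2:y}
drop-orders for the pieces not yet dropped (sum over which currently-grounded one goes next):
  1 to go: {8} 1
  2 to go: {7,8} 1
  3 to go: {6,7,8} 1
  4 to go: {5,6,7,8} 1
  5 to go: {4,5,6,7,8} 1
  6 to go: {1,4,5,6,7,8} 1  {2,4,5,6,7,8} 1  {3,4,5,6,7,8} 1
  7 to go: {1,2,4,5,6,7,8} 2  {1,3,4,5,6,7,8} 2  {2,3,4,5,6,7,8} 2
  if 0:a drops first: 6 orders
  if 2:y drops first: 2 orders
heap linearizations: 8

8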